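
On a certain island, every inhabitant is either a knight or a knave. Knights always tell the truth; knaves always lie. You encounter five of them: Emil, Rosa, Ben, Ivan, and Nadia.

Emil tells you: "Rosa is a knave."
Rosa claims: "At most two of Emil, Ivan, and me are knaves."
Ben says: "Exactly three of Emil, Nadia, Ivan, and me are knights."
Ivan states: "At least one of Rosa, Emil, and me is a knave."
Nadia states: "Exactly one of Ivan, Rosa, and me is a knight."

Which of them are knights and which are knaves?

Consider Emil. Suppose Emil is a knight.
Then no assignment of the remaining roles makes every statement match its speaker's type — contradiction.
So Emil is a knave.
With that fixed, Ivan's statement is true, so Ivan is a knight.
With that fixed, Rosa's statement is true, so Rosa is a knight.
With that fixed, Nadia's statement is false, so Nadia is a knave.
With that fixed, Ben's statement is false, so Ben is a knave.

Emil: knave, Rosa: knight, Ben: knave, Ivan: knight, Nadia: knave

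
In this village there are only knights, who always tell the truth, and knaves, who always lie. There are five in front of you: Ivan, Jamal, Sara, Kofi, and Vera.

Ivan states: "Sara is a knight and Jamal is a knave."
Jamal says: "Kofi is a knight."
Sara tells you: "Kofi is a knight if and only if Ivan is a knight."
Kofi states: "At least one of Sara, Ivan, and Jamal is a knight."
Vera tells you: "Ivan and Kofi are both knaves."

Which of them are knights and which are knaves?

Consider Ivan. Suppose Ivan is a knight.
Then no assignment of the remaining roles makes every statement match its speaker's type — contradiction.
So Ivan is a knave.
Consider Jamal. Suppose Jamal is a knave.
Then no assignment of the remaining roles makes every statement match its speaker's type — contradiction.
So Jamal is a knight.
With that fixed, Kofi's statement is true, so Kofi is a knight.
With that fixed, Vera's statement is false, so Vera is a knave.
With that fixed, Sara's statement is false, so Sara is a knave.

Ivan: knave, Jamal: knight, Sara: knave, Kofi: knight, Vera: knave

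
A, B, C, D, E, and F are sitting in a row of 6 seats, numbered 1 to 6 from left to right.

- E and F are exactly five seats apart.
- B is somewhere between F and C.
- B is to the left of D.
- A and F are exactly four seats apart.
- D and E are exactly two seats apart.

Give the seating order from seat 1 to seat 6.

F, B, C, D, A, E

From clue 1: E is in {1,6}.
From clues 1–4: A is in {2,5}.
From clues 1–5: F → seat 1, B → seat 2, C → seat 3, D → seat 4, A → seat 5, E → seat 6.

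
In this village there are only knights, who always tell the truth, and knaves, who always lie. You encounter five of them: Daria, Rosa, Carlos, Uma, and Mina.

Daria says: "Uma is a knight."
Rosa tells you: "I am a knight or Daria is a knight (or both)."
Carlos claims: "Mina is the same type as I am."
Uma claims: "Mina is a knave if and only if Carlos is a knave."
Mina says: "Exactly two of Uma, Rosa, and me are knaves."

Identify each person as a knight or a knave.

Consider Daria. Suppose Daria is a knight.
Then no assignment of the remaining roles makes every statement match its speaker's type — contradiction.
So Daria is a knave.
Consider Rosa. Suppose Rosa is a knight.
Then no assignment of the remaining roles makes every statement match its speaker's type — contradiction.
So Rosa is a knave.
Consider Carlos. Suppose Carlos is a knight.
Then no assignment of the remaining roles makes every statement match its speaker's type — contradiction.
So Carlos is a knave.
Consider Uma. Suppose Uma is a knight.
Then Daria's statement comes out true, contradicting Daria being a knave.
So Uma is a knave.
Consider Mina. Suppose Mina is a knave.
Then Carlos's statement comes out true, contradicting Carlos being a knave.
So Mina is a knight.

Daria: knave, Rosa: knave, Carlos: knave, Uma: knave, Mina: knight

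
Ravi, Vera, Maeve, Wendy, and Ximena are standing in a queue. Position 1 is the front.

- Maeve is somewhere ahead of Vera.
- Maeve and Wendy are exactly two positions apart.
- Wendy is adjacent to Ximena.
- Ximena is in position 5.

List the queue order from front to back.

Ravi, Maeve, Vera, Wendy, Ximena

From clue 1: Vera is in {2,3,4,5}.
From clues 1–4: Ravi → position 1, Maeve → position 2, Vera → position 3, Wendy → position 4, Ximena → position 5.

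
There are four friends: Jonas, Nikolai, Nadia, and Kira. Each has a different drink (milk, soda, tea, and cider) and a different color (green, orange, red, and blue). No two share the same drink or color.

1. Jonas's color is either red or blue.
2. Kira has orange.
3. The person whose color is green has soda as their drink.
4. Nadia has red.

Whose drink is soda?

With clues 1–3, Jonas and Kira are impossible for the one with drink soda.
With clues 1–4, Nadia is impossible for the one with drink soda.
That leaves Nikolai.

Nikolai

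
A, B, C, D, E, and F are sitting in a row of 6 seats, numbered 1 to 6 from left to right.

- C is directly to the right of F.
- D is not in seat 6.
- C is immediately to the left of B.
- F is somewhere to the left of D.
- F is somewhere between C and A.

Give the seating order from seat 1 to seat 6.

A, F, C, B, D, E

From clue 1: C is in {2,3,4,5,6}.
From clues 1–3: B is in {3,4,5,6}.
From clues 1–4: B is in {3,4}.
From clues 1–5: A → seat 1, F → seat 2, C → seat 3, B → seat 4, D → seat 5, E → seat 6.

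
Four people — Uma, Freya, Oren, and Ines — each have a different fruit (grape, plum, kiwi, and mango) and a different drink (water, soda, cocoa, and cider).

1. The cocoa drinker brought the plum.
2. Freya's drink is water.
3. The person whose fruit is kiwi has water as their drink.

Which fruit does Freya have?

kiwi

With clues 1–2, plum is impossible for Freya's fruit.
With clues 1–3, grape and mango are impossible for Freya's fruit.
That leaves kiwi.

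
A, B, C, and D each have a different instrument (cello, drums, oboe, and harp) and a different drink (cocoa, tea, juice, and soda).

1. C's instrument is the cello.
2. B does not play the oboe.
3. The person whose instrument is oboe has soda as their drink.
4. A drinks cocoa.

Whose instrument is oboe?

Clue 1 rules out C for the one with instrument oboe.
With clues 1–2, B is impossible for the one with instrument oboe.
With clues 1–4, A is impossible for the one with instrument oboe.
That leaves D.

D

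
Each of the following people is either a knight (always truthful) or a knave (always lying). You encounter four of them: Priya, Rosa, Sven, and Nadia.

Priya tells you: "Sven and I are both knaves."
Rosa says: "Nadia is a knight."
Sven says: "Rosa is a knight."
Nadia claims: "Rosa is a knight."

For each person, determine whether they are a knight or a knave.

Priya: knave, Rosa: knight, Sven: knight, Nadia: knight

Consider Priya. Suppose Priya is a knight.
Then Priya's own statement would have to be true, but it can't be — contradiction.
So Priya is a knave.
Consider Rosa. Suppose Rosa is a knave.
Then no assignment of the remaining roles makes every statement match its speaker's type — contradiction.
So Rosa is a knight.
With that fixed, Sven's statement is true, so Sven is a knight.
With that fixed, Nadia's statement is true, so Nadia is a knight.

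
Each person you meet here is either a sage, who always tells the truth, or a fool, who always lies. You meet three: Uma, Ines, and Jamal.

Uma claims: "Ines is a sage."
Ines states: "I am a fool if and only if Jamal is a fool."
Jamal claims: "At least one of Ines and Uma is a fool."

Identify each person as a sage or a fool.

Consider Uma. Suppose Uma is a sage.
Then no assignment of the remaining roles makes every statement match its speaker's type — contradiction.
So Uma is a fool.
With that fixed, Jamal's statement is true, so Jamal is a sage.
Consider Ines. Suppose Ines is a sage.
Then Uma's statement comes out true, contradicting Uma being a fool.
So Ines is a fool.

Uma: fool, Ines: fool, Jamal: sage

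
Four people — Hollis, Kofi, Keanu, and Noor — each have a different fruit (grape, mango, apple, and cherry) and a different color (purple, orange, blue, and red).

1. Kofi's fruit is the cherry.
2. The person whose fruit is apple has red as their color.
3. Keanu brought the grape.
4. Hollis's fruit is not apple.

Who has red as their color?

Noor

With clues 1–2, Kofi is impossible for the one with color red.
With clues 1–3, Keanu is impossible for the one with color red.
With clues 1–4, Hollis is impossible for the one with color red.
That leaves Noor.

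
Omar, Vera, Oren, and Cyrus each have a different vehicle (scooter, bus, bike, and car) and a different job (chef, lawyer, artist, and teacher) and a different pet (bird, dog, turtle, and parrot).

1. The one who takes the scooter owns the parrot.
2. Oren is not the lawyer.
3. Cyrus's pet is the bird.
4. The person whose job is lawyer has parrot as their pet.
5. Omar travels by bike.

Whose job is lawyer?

With clues 1–2, Oren is impossible for the one with job lawyer.
With clues 1–4, Cyrus is impossible for the one with job lawyer.
With clues 1–5, Omar is impossible for the one with job lawyer.
That leaves Vera.

Vera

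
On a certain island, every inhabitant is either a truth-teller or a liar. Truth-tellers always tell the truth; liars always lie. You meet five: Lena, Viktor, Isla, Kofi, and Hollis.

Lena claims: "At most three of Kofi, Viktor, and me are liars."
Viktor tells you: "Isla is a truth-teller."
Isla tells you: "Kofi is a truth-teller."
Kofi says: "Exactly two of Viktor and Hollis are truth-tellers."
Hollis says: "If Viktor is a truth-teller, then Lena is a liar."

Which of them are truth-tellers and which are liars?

Regardless of anyone's role, Lena's statement is true, so Lena is a truth-teller.
Consider Viktor. Suppose Viktor is a truth-teller.
Then no assignment of the remaining roles makes every statement match its speaker's type — contradiction.
So Viktor is a liar.
With that fixed, Kofi's statement is false, so Kofi is a liar.
With that fixed, Hollis's statement is true, so Hollis is a truth-teller.
With that fixed, Isla's statement is false, so Isla is a liar.

Lena: truth-teller, Viktor: liar, Isla: liar, Kofi: liar, Hollis: truth-teller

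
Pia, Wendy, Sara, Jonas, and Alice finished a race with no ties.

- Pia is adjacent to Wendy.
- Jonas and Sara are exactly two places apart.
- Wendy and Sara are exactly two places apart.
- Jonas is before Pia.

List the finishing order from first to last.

Jonas, Alice, Sara, Pia, Wendy

From clues 1–2: Alice is in {2,4}.
From clues 1–3: Sara → place 3.
From clues 1–4: Jonas → place 1, Alice → place 2, Pia → place 4, Wendy → place 5.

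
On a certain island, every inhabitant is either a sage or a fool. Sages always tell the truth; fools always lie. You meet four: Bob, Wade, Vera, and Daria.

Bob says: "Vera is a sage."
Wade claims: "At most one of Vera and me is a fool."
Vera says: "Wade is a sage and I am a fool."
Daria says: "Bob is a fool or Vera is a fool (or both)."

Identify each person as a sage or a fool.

Consider Bob. Suppose Bob is a sage.
Then no assignment of the remaining roles makes every statement match its speaker's type — contradiction.
So Bob is a fool.
With that fixed, Daria's statement is true, so Daria is a sage.
Consider Wade. Suppose Wade is a sage.
Then whichever role Vera has, Vera's statement has the wrong truth value — contradiction.
So Wade is a fool.
With that fixed, Vera's statement is false, so Vera is a fool.

Bob: fool, Wade: fool, Vera: fool, Daria: sage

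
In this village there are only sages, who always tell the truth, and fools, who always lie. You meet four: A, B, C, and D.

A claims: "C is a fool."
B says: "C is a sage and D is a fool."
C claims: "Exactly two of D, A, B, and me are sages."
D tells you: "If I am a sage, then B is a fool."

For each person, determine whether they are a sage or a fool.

A: fool, B: fool, C: sage, D: sage

Consider A. Suppose A is a sage.
Then no assignment of the remaining roles makes every statement match its speaker's type — contradiction.
So A is a fool.
Consider B. Suppose B is a sage.
Then whichever role D has, D's statement has the wrong truth value — contradiction.
So B is a fool.
With that fixed, D's statement is true, so D is a sage.
Consider C. Suppose C is a fool.
Then A's statement comes out true, contradicting A being a fool.
So C is a sage.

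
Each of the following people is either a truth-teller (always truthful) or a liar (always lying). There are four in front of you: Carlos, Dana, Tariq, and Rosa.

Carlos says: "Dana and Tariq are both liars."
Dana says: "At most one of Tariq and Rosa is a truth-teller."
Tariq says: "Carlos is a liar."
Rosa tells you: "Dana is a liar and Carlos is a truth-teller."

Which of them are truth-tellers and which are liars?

Consider Carlos. Suppose Carlos is a truth-teller.
Then no assignment of the remaining roles makes every statement match its speaker's type — contradiction.
So Carlos is a liar.
With that fixed, Tariq's statement is true, so Tariq is a truth-teller.
With that fixed, Rosa's statement is false, so Rosa is a liar.
With that fixed, Dana's statement is true, so Dana is a truth-teller.

Carlos: liar, Dana: truth-teller, Tariq: truth-teller, Rosa: liar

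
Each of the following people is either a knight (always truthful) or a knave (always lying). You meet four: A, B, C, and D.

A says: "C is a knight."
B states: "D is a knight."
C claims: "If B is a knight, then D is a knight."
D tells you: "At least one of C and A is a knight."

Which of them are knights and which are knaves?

Consider A. Suppose A is a knave.
Then no assignment of the remaining roles makes every statement match its speaker's type — contradiction.
So A is a knight.
With that fixed, D's statement is true, so D is a knight.
With that fixed, B's statement is true, so B is a knight.
With that fixed, C's statement is true, so C is a knight.

A: knight, B: knight, C: knight, D: knight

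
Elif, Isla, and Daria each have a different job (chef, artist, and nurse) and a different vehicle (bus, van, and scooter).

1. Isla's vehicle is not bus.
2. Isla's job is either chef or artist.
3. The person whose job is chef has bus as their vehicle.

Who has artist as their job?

With clues 1–3, Daria and Elif are impossible for the one with job artist.
That leaves Isla.

Isla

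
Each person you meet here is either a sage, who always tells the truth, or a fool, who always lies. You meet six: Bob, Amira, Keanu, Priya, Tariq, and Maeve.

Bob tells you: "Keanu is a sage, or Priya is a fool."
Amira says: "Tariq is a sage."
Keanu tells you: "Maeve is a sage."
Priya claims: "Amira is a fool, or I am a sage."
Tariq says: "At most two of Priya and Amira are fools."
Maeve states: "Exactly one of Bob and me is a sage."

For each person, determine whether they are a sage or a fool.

Bob: fool, Amira: sage, Keanu: fool, Priya: sage, Tariq: sage, Maeve: fool

Regardless of anyone's role, Tariq's statement is true, so Tariq is a sage.
With that fixed, Amira's statement is true, so Amira is a sage.
Consider Bob. Suppose Bob is a sage.
Then whichever role Maeve has, Maeve's statement has the wrong truth value — contradiction.
So Bob is a fool.
Consider Keanu. Suppose Keanu is a sage.
Then Bob's statement comes out true, contradicting Bob being a fool.
So Keanu is a fool.
Consider Priya. Suppose Priya is a fool.
Then Bob's statement comes out true, contradicting Bob being a fool.
So Priya is a sage.
Consider Maeve. Suppose Maeve is a sage.
Then Keanu's statement comes out true, contradicting Keanu being a fool.
So Maeve is a fool.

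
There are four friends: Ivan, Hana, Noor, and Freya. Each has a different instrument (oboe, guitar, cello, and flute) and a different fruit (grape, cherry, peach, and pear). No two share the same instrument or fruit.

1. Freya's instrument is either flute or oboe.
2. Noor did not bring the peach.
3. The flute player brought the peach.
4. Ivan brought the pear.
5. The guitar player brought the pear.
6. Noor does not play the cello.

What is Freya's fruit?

peach

With clues 1–4, pear is impossible for Freya's fruit.
With clues 1–6, cherry and grape are impossible for Freya's fruit.
That leaves peach.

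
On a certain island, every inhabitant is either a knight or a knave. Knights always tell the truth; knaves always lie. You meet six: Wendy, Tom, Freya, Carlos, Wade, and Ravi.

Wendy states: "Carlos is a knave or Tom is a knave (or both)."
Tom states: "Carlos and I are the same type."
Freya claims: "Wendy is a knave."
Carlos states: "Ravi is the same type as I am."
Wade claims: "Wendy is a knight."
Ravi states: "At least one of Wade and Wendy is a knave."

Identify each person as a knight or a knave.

Consider Wendy. Suppose Wendy is a knight.
Then no assignment of the remaining roles makes every statement match its speaker's type — contradiction.
So Wendy is a knave.
With that fixed, Freya's statement is true, so Freya is a knight.
With that fixed, Wade's statement is false, so Wade is a knave.
With that fixed, Ravi's statement is true, so Ravi is a knight.
Consider Tom. Suppose Tom is a knave.
Then Wendy's statement comes out true, contradicting Wendy being a knave.
So Tom is a knight.
Consider Carlos. Suppose Carlos is a knave.
Then Wendy's statement comes out true, contradicting Wendy being a knave.
So Carlos is a knight.

Wendy: knave, Tom: knight, Freya: knight, Carlos: knight, Wade: knave, Ravi: knight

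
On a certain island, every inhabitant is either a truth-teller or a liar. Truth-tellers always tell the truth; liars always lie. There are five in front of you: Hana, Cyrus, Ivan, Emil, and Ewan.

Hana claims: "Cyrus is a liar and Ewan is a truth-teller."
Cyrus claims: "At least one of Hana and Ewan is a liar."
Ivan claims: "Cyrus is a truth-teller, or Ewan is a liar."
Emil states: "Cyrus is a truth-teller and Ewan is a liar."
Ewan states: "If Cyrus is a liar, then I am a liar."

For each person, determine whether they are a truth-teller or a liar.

Consider Hana. Suppose Hana is a truth-teller.
Then no assignment of the remaining roles makes every statement match its speaker's type — contradiction.
So Hana is a liar.
With that fixed, Cyrus's statement is true, so Cyrus is a truth-teller.
With that fixed, Ivan's statement is true, so Ivan is a truth-teller.
With that fixed, Ewan's statement is true, so Ewan is a truth-teller.
With that fixed, Emil's statement is false, so Emil is a liar.

Hana: liar, Cyrus: truth-teller, Ivan: truth-teller, Emil: liar, Ewan: truth-teller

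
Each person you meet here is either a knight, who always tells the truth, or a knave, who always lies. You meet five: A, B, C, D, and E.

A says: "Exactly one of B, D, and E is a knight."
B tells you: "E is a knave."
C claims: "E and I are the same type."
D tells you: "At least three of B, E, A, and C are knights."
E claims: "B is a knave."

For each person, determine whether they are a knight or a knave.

A: knight, B: knave, C: knave, D: knave, E: knight

Consider A. Suppose A is a knave.
Then no assignment of the remaining roles makes every statement match its speaker's type — contradiction.
So A is a knight.
Consider B. Suppose B is a knight.
Then no assignment of the remaining roles makes every statement match its speaker's type — contradiction.
So B is a knave.
With that fixed, E's statement is true, so E is a knight.
Consider C. Suppose C is a knight.
Then no assignment of the remaining roles makes every statement match its speaker's type — contradiction.
So C is a knave.
With that fixed, D's statement is false, so D is a knave.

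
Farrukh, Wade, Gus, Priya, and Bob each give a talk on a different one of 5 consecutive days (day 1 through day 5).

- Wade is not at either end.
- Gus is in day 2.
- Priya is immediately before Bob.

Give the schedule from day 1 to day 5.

From clue 1: Wade is in {2,3,4}.
From clues 1–2: Gus → day 2.
From clues 1–3: Farrukh → day 1, Wade → day 3, Priya → day 4, Bob → day 5.

Farrukh, Gus, Wade, Priya, Bob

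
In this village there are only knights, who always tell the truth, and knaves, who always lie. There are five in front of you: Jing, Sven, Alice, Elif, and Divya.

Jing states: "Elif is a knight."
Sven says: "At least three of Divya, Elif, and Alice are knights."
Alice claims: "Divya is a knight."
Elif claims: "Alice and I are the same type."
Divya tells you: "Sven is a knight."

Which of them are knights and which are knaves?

Consider Jing. Suppose Jing is a knave.
Then no assignment of the remaining roles makes every statement match its speaker's type — contradiction.
So Jing is a knight.
Consider Sven. Suppose Sven is a knave.
Then no assignment of the remaining roles makes every statement match its speaker's type — contradiction.
So Sven is a knight.
With that fixed, Divya's statement is true, so Divya is a knight.
With that fixed, Alice's statement is true, so Alice is a knight.
Consider Elif. Suppose Elif is a knave.
Then Jing's statement comes out false, contradicting Jing being a knight.
So Elif is a knight.

Jing: knight, Sven: knight, Alice: knight, Elif: knight, Divya: knight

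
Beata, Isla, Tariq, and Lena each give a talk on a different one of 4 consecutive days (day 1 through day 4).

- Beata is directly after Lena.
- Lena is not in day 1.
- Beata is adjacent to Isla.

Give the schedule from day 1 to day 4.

Tariq, Lena, Beata, Isla

From clue 1: Beata is in {2,3,4}.
From clues 1–2: Beata is in {3,4}.
From clues 1–3: Tariq → day 1, Lena → day 2, Beata → day 3, Isla → day 4.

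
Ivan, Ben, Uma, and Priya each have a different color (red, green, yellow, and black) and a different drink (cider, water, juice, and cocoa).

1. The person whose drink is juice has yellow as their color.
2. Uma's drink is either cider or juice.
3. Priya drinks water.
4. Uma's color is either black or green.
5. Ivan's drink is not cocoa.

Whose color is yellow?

Ivan

With clues 1–3, Priya is impossible for the one with color yellow.
With clues 1–4, Uma is impossible for the one with color yellow.
With clues 1–5, Ben is impossible for the one with color yellow.
That leaves Ivan.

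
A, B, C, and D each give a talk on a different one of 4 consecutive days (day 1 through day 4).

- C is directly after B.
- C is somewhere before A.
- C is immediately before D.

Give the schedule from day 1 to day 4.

B, C, D, A

From clue 1: B is in {1,2,3}.
From clues 1–2: A is in {3,4}.
From clues 1–3: B → day 1, C → day 2, D → day 3, A → day 4.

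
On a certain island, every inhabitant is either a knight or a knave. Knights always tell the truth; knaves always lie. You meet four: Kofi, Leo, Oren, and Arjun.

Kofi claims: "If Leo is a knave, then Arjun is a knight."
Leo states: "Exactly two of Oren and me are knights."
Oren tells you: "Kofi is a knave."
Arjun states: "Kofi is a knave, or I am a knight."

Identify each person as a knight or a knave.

Kofi: knight, Leo: knave, Oren: knave, Arjun: knight

Consider Kofi. Suppose Kofi is a knave.
Then no assignment of the remaining roles makes every statement match its speaker's type — contradiction.
So Kofi is a knight.
With that fixed, Oren's statement is false, so Oren is a knave.
With that fixed, Leo's statement is false, so Leo is a knave.
Consider Arjun. Suppose Arjun is a knave.
Then Kofi's statement comes out false, contradicting Kofi being a knight.
So Arjun is a knight.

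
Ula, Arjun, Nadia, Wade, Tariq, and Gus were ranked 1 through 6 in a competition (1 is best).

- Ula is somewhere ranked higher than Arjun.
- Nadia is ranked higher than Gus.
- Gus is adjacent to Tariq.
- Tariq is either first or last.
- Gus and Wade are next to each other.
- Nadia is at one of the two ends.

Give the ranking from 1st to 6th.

Nadia, Ula, Arjun, Wade, Gus, Tariq

From clue 1: Ula is in {1,2,3,4,5}.
From clues 1–3: Nadia is in {1,2,3,4}.
From clues 1–4: Gus → rank 5, Tariq → rank 6.
From clues 1–5: Wade → rank 4.
From clues 1–6: Nadia → rank 1, Ula → rank 2, Arjun → rank 3.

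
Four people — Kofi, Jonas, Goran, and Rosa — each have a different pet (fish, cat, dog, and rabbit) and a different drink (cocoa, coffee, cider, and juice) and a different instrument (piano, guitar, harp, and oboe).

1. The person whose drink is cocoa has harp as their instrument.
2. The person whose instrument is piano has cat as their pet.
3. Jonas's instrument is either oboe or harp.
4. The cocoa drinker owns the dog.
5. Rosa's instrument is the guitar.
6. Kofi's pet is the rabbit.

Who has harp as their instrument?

Jonas

With clues 1–5, Rosa is impossible for the one with instrument harp.
With clues 1–6, Goran and Kofi are impossible for the one with instrument harp.
That leaves Jonas.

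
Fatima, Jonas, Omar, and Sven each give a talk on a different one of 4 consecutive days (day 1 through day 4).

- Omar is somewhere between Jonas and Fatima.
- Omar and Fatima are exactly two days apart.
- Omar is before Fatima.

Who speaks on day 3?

Sven

With clues 1–2, Fatima and Jonas are ruled out for day 3.
With clues 1–3, Omar is ruled out for day 3.
So day 3 is Sven.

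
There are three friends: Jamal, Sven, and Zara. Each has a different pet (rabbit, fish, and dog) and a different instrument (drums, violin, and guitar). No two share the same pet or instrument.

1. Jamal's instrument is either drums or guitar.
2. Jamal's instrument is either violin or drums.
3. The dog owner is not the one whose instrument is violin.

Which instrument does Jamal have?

drums

Clue 1 rules out violin for Jamal's instrument.
With clues 1–2, guitar is impossible for Jamal's instrument.
That leaves drums.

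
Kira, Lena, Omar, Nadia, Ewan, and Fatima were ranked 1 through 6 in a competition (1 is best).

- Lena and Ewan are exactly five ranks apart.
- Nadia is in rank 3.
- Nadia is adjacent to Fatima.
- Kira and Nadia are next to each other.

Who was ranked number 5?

With clue 1, Ewan and Lena are ruled out for rank 5.
With clues 1–2, Nadia is ruled out for rank 5.
With clues 1–3, Fatima is ruled out for rank 5.
With clues 1–4, Kira is ruled out for rank 5.
So rank 5 is Omar.

Omar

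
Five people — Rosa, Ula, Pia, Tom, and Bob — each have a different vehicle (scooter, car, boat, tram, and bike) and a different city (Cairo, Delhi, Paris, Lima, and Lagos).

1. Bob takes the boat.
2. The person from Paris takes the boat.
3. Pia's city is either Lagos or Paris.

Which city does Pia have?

Lagos

With clues 1–2, Paris is impossible for Pia's city.
With clues 1–3, Cairo, Delhi, and Lima are impossible for Pia's city.
That leaves Lagos.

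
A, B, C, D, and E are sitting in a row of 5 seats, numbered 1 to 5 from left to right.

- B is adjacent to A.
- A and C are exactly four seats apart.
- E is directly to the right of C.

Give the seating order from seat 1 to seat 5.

C, E, D, B, A

From clues 1–2: A is in {1,5}.
From clues 1–3: C → seat 1, E → seat 2, D → seat 3, B → seat 4, A → seat 5.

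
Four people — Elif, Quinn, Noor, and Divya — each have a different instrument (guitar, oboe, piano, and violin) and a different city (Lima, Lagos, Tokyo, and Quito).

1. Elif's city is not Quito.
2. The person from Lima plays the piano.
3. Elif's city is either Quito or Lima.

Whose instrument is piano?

With clues 1–3, Divya, Noor, and Quinn are impossible for the one with instrument piano.
That leaves Elif.

Elif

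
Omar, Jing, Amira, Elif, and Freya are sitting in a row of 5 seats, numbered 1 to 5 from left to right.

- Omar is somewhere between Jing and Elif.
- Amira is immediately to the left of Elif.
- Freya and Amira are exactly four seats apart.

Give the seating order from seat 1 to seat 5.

Amira, Elif, Omar, Jing, Freya

From clue 1: Omar is in {2,3,4}.
From clues 1–3: Amira → seat 1, Elif → seat 2, Omar → seat 3, Jing → seat 4, Freya → seat 5.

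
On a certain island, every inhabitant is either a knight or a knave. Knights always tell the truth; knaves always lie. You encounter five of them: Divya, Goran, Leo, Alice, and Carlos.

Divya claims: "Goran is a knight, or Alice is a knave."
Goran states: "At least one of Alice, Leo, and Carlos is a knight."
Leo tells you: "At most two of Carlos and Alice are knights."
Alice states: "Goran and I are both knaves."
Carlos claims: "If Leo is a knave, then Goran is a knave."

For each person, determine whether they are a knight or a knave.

Regardless of anyone's role, Leo's statement is true, so Leo is a knight.
With that fixed, Carlos's statement is true, so Carlos is a knight.
With that fixed, Goran's statement is true, so Goran is a knight.
With that fixed, Alice's statement is false, so Alice is a knave.
With that fixed, Divya's statement is true, so Divya is a knight.

Divya: knight, Goran: knight, Leo: knight, Alice: knave, Carlos: knight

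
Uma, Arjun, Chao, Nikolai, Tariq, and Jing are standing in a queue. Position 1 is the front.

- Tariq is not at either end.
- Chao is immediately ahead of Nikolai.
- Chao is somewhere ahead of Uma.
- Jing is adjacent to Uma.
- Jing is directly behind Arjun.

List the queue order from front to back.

Chao, Nikolai, Tariq, Arjun, Jing, Uma

From clue 1: Tariq is in {2,3,4,5}.
From clues 1–3: Uma is in {3,4,5,6}.
From clues 1–4: Chao is in {1,2,3}.
From clues 1–5: Chao → position 1, Nikolai → position 2, Tariq → position 3, Arjun → position 4, Jing → position 5, Uma → position 6.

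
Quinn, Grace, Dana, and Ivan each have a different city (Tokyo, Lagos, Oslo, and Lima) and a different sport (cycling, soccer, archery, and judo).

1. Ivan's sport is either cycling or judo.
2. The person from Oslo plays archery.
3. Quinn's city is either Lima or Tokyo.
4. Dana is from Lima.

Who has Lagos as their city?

Ivan

With clues 1–3, Quinn is impossible for the one with city Lagos.
With clues 1–4, Dana and Grace are impossible for the one with city Lagos.
That leaves Ivan.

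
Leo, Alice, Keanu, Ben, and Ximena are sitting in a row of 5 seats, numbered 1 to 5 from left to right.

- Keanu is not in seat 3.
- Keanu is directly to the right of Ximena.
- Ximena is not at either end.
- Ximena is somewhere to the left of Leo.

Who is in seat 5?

Leo

With clues 1–2, Ximena is ruled out for seat 5.
With clues 1–4, Alice, Ben, and Keanu are ruled out for seat 5.
So seat 5 is Leo.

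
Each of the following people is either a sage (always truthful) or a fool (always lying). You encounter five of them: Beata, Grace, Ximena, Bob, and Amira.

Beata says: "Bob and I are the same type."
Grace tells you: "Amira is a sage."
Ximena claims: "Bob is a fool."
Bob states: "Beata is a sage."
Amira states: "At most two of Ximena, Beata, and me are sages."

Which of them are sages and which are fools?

Consider Beata. Suppose Beata is a fool.
Then no assignment of the remaining roles makes every statement match its speaker's type — contradiction.
So Beata is a sage.
With that fixed, Bob's statement is true, so Bob is a sage.
With that fixed, Ximena's statement is false, so Ximena is a fool.
With that fixed, Amira's statement is true, so Amira is a sage.
With that fixed, Grace's statement is true, so Grace is a sage.

Beata: sage, Grace: sage, Ximena: fool, Bob: sage, Amira: sage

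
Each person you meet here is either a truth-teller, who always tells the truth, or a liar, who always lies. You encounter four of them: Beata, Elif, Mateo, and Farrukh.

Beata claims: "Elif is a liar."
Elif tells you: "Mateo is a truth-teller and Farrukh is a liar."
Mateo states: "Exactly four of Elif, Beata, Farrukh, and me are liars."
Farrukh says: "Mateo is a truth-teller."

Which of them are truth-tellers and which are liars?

Consider Beata. Suppose Beata is a liar.
Then no assignment of the remaining roles makes every statement match its speaker's type — contradiction.
So Beata is a truth-teller.
With that fixed, Mateo's statement is false, so Mateo is a liar.
With that fixed, Farrukh's statement is false, so Farrukh is a liar.
With that fixed, Elif's statement is false, so Elif is a liar.

Beata: truth-teller, Elif: liar, Mateo: liar, Farrukh: liar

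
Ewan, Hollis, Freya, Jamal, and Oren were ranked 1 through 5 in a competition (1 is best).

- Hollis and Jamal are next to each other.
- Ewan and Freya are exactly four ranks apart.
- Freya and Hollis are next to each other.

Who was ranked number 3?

With clues 1–2, Ewan, Freya, and Oren are ruled out for rank 3.
With clues 1–3, Hollis is ruled out for rank 3.
So rank 3 is Jamal.

Jamal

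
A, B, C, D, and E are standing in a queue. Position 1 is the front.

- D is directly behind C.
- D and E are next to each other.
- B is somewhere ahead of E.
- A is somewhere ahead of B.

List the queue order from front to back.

A, B, C, D, E

From clue 1: C is in {1,2,3,4}.
From clues 1–2: C is in {1,2,3}.
From clues 1–3: B is in {1,2}.
From clues 1–4: A → position 1, B → position 2, C → position 3, D → position 4, E → position 5.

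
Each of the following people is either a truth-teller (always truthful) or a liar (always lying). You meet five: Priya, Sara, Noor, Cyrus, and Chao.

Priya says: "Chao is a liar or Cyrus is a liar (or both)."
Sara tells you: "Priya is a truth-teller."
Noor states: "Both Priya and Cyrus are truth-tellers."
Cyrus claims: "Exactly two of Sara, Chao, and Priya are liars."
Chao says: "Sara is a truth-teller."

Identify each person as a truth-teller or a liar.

Priya: truth-teller, Sara: truth-teller, Noor: liar, Cyrus: liar, Chao: truth-teller

Consider Priya. Suppose Priya is a liar.
Then no assignment of the remaining roles makes every statement match its speaker's type — contradiction.
So Priya is a truth-teller.
With that fixed, Sara's statement is true, so Sara is a truth-teller.
With that fixed, Cyrus's statement is false, so Cyrus is a liar.
With that fixed, Chao's statement is true, so Chao is a truth-teller.
With that fixed, Noor's statement is false, so Noor is a liar.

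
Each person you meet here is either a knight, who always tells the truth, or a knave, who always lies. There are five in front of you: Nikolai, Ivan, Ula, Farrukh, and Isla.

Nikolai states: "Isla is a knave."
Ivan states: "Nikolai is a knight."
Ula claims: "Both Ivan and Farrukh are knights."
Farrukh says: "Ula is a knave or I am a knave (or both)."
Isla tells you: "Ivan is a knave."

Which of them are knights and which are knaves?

Nikolai: knave, Ivan: knave, Ula: knave, Farrukh: knight, Isla: knight

Consider Nikolai. Suppose Nikolai is a knight.
Then no assignment of the remaining roles makes every statement match its speaker's type — contradiction.
So Nikolai is a knave.
With that fixed, Ivan's statement is false, so Ivan is a knave.
With that fixed, Ula's statement is false, so Ula is a knave.
With that fixed, Farrukh's statement is true, so Farrukh is a knight.
With that fixed, Isla's statement is true, so Isla is a knight.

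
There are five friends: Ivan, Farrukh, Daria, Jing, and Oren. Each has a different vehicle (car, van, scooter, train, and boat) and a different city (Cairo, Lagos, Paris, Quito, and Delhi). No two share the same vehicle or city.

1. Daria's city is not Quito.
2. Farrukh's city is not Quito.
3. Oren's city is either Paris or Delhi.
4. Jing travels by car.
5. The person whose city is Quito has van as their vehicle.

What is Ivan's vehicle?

With clues 1–4, car is impossible for Ivan's vehicle.
With clues 1–5, boat, scooter, and train are impossible for Ivan's vehicle.
That leaves van.

van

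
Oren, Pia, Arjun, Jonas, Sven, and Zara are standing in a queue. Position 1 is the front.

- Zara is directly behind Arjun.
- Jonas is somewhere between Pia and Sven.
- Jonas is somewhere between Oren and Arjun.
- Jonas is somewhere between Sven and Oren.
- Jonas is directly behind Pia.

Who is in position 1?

With clue 1, Zara is ruled out for position 1.
With clues 1–2, Jonas is ruled out for position 1.
With clues 1–5, Arjun, Pia, and Sven are ruled out for position 1.
So position 1 is Oren.

Oren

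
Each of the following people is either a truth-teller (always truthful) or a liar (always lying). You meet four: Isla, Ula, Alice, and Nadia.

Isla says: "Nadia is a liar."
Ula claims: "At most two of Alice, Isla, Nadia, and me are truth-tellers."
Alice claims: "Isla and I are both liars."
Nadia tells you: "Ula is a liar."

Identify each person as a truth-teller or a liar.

Consider Isla. Suppose Isla is a liar.
Then whichever role Alice has, Alice's statement has the wrong truth value — contradiction.
So Isla is a truth-teller.
With that fixed, Alice's statement is false, so Alice is a liar.
Consider Ula. Suppose Ula is a liar.
Then Ula's own statement would have to be false, but it can't be — contradiction.
So Ula is a truth-teller.
With that fixed, Nadia's statement is false, so Nadia is a liar.

Isla: truth-teller, Ula: truth-teller, Alice: liar, Nadia: liar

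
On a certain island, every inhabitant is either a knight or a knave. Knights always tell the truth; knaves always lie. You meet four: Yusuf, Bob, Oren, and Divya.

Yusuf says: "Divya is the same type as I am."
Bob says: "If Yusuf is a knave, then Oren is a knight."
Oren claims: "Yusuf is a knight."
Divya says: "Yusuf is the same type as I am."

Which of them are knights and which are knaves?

Yusuf: knight, Bob: knight, Oren: knight, Divya: knight

Consider Yusuf. Suppose Yusuf is a knave.
Then whichever role Divya has, Divya's statement has the wrong truth value — contradiction.
So Yusuf is a knight.
With that fixed, Bob's statement is true, so Bob is a knight.
With that fixed, Oren's statement is true, so Oren is a knight.
Consider Divya. Suppose Divya is a knave.
Then Yusuf's statement comes out false, contradicting Yusuf being a knight.
So Divya is a knight.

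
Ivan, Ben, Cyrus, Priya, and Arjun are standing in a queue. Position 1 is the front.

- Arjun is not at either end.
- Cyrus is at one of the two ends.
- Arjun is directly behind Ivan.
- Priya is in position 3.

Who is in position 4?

Ben

With clues 1–2, Cyrus is ruled out for position 4.
With clues 1–3, Ivan is ruled out for position 4.
With clues 1–4, Arjun and Priya are ruled out for position 4.
So position 4 is Ben.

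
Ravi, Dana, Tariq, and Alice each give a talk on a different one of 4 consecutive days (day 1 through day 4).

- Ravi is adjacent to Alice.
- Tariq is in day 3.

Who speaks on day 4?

With clues 1–2, Alice, Ravi, and Tariq are ruled out for day 4.
So day 4 is Dana.

Dana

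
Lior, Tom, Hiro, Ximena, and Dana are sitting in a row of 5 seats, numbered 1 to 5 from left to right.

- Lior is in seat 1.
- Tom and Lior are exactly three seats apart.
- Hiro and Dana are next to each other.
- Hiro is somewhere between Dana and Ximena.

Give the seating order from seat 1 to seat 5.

From clue 1: Lior → seat 1.
From clues 1–2: Tom → seat 4.
From clues 1–3: Ximena → seat 5.
From clues 1–4: Dana → seat 2, Hiro → seat 3.

Lior, Dana, Hiro, Tom, Ximena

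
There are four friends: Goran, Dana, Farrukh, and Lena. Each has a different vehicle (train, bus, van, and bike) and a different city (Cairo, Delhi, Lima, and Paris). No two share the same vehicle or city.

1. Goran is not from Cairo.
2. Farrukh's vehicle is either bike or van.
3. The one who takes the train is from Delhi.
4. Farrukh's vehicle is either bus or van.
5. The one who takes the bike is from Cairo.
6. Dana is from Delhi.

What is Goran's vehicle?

With clues 1–4, van is impossible for Goran's vehicle.
With clues 1–5, bike is impossible for Goran's vehicle.
With clues 1–6, train is impossible for Goran's vehicle.
That leaves bus.

bus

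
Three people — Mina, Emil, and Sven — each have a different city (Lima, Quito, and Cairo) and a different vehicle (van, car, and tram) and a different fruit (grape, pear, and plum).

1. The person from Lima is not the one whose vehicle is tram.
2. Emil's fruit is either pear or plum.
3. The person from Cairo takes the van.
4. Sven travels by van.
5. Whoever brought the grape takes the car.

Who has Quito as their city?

Emil

With clues 1–4, Sven is impossible for the one with city Quito.
With clues 1–5, Mina is impossible for the one with city Quito.
That leaves Emil.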